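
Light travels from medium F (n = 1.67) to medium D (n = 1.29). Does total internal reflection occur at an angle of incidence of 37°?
θc = arcsin(n₂/n₁) = 50.57°; 37° < θc, so no — the ray refracts.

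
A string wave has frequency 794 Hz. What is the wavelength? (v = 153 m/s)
λ = v/f = 0.1927 m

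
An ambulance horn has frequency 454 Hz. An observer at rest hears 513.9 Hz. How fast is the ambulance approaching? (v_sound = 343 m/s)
v_s = v·(1 − f/f_obs) = 39.98 m/s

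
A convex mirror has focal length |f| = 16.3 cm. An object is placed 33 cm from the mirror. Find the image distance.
f = −16.3 cm (convex); 1/di = 1/f − 1/do → di = -10.91 cm (virtual image, behind mirror)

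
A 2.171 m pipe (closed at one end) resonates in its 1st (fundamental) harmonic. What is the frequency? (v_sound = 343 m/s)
fₙ = nv/(4L) = 39.5 Hz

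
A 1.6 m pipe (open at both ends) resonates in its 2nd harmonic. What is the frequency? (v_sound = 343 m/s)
fₙ = nv/(2L) = 214.4 Hz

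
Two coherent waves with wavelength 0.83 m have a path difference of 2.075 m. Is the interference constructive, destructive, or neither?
destructive — path difference = 2.5λ, an odd multiple of λ/2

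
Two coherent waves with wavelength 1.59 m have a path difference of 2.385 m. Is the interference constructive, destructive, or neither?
destructive — path difference = 1.5λ, an odd multiple of λ/2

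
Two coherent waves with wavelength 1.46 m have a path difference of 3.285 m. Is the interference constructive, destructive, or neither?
neither (partial) — path difference = 2.25λ, neither a whole number of wavelengths nor an odd multiple of λ/2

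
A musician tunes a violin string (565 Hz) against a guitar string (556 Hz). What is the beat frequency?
9 Hz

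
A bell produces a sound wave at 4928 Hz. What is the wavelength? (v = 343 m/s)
λ = v/f = 0.0696 m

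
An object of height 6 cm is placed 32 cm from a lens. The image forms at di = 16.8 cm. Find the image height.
hi = (-di/do) × ho = -3.15 cm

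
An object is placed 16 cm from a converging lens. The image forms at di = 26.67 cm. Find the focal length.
1/f = 1/do + 1/di → f = 10 cm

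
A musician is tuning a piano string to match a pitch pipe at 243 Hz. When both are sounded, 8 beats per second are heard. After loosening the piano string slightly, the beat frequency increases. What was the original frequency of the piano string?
235 Hz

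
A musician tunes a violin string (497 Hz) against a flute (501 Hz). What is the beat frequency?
4 Hz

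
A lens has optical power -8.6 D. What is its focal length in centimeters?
f = 1/P = -11.63 cm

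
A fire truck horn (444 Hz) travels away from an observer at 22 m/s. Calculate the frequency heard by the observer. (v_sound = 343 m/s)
f_obs = f·v/(v + v_s) = 417.2 Hz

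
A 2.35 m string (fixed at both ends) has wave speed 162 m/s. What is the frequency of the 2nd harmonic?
fₙ = nv/(2L) = 68.94 Hz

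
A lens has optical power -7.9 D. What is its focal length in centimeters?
f = 1/P = -12.66 cm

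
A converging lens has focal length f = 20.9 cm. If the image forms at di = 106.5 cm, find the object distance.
1/do = 1/f − 1/di → do = 26 cm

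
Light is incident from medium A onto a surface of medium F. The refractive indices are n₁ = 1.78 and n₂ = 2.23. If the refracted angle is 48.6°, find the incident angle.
sin θ₁ = (n₂/n₁)·sin θ₂ → θ₁ = 70.01°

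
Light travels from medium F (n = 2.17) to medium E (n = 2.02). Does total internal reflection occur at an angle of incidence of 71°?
θc = arcsin(n₂/n₁) = 68.57°; 71° > θc, so yes — total internal reflection.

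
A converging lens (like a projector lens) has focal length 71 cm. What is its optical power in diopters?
P = 1/f = 1.408 D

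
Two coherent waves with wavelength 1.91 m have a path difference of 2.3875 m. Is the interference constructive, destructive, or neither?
neither (partial) — path difference = 1.25λ, neither a whole number of wavelengths nor an odd multiple of λ/2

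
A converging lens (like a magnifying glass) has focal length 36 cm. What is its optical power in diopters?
P = 1/f = 2.778 D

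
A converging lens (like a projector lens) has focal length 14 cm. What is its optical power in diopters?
P = 1/f = 7.143 D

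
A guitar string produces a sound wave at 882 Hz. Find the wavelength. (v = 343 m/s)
λ = v/f = 0.3889 m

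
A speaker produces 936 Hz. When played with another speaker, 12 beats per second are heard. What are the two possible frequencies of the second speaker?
f₂ = 936 ± 12 Hz → 948 Hz or 924 Hz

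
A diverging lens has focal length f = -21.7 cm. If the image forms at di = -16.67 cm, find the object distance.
1/do = 1/f − 1/di → do = 71.92 cm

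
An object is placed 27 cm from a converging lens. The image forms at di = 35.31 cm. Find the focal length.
1/f = 1/do + 1/di → f = 15.3 cm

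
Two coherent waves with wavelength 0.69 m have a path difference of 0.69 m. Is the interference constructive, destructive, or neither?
constructive — path difference = 1λ, a whole number of wavelengths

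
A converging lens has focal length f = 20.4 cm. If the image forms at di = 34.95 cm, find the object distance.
1/do = 1/f − 1/di → do = 49 cm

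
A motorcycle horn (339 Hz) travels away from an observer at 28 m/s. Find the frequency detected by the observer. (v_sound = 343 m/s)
f_obs = f·v/(v + v_s) = 313.4 Hz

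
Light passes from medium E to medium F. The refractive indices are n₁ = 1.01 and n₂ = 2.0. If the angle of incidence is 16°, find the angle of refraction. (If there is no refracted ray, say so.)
sin θ₂ = (n₁/n₂)·sin θ₁ = 0.1392 → θ₂ = 8.001°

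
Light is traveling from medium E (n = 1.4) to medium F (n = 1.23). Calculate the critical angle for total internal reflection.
θc = arcsin(n₂/n₁) = 61.47°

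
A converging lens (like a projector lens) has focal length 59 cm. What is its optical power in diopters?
P = 1/f = 1.695 D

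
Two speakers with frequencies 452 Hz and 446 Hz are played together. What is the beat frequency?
6 Hz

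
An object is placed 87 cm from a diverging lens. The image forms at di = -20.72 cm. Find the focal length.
1/f = 1/do + 1/di → f = -27.2 cm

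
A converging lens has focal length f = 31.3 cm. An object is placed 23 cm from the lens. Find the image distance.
1/di = 1/f − 1/do → di = -86.73 cm (virtual image)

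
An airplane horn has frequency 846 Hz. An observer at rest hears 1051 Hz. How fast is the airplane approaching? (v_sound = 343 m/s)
v_s = v·(1 − f/f_obs) = 66.9 m/s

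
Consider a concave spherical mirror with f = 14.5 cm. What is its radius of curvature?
R = 2|f| = 29 cm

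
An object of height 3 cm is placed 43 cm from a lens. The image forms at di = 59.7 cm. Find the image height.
hi = (-di/do) × ho = -4.165 cm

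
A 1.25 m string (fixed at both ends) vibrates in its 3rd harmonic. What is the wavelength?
λₙ = 2L/n = 0.8333 m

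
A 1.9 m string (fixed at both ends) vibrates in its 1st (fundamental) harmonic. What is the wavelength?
λₙ = 2L/n = 3.8 m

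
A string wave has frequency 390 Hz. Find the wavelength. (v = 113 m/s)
λ = v/f = 0.2897 m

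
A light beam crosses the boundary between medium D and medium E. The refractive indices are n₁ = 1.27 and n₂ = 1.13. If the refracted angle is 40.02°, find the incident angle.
sin θ₁ = (n₂/n₁)·sin θ₂ → θ₁ = 34.9°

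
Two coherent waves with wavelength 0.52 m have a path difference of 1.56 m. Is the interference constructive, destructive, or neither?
constructive — path difference = 3λ, a whole number of wavelengths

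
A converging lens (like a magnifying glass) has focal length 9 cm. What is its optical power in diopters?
P = 1/f = 11.11 D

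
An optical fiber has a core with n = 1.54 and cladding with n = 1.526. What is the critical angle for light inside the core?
θc = arcsin(n_cladding/n_core) = 82.27°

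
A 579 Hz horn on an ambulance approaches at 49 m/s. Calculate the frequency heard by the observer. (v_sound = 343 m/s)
f_obs = f·v/(v − v_s) = 675.5 Hz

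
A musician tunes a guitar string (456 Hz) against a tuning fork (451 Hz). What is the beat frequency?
5 Hz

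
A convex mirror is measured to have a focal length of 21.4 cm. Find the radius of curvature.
R = 2|f| = 42.8 cm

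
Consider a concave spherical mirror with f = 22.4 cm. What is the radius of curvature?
R = 2|f| = 44.8 cm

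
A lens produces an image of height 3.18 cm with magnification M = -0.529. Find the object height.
ho = |hi|/|M| = 6.011 cm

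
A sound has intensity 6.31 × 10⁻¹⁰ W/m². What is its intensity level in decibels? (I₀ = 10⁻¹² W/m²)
β = 10·log₁₀(I/I₀) = 28 dB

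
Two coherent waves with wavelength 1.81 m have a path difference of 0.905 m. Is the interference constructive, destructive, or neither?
destructive — path difference = 0.5λ, an odd multiple of λ/2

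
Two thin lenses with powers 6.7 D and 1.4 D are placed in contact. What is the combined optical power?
P_total = P₁ + P₂ = 8.1 D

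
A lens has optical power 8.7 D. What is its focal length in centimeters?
f = 1/P = 11.49 cm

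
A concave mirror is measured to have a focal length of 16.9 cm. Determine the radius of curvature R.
R = 2|f| = 33.8 cm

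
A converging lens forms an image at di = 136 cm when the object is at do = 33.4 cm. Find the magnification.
M = −di/do = -4.072 (inverted image)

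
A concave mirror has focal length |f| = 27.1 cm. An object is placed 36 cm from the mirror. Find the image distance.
f = +27.1 cm (concave); 1/di = 1/f − 1/do → di = 109.6 cm (real image, in front of mirror)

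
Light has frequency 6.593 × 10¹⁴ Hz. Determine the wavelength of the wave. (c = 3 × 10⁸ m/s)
λ = c/f = 455 nm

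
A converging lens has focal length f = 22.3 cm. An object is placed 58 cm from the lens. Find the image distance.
1/di = 1/f − 1/do → di = 36.23 cm (real image)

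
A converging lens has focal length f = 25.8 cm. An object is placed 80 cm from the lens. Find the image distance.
1/di = 1/f − 1/do → di = 38.08 cm (real image)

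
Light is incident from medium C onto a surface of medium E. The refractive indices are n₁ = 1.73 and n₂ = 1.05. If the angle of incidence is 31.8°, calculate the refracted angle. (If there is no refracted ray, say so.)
sin θ₂ = (n₁/n₂)·sin θ₁ = 0.8682 → θ₂ = 60.25°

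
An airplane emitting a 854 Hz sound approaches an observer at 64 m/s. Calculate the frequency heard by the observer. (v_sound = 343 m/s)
f_obs = f·v/(v − v_s) = 1050 Hz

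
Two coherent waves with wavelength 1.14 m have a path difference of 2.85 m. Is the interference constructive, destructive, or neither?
destructive — path difference = 2.5λ, an odd multiple of λ/2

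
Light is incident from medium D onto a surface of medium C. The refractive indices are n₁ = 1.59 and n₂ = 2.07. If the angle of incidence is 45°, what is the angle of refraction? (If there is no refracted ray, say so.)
sin θ₂ = (n₁/n₂)·sin θ₁ = 0.5431 → θ₂ = 32.9°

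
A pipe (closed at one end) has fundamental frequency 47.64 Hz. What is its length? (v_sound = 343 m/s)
L = v/(4f₁) = 1.8 m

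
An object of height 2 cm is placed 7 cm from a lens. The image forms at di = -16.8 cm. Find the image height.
hi = (-di/do) × ho = 4.8 cm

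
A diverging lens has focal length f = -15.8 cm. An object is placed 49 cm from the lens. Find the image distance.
1/di = 1/f − 1/do → di = -11.95 cm (virtual image)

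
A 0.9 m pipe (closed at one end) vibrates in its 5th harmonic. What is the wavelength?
λₙ = 4L/n = 0.72 m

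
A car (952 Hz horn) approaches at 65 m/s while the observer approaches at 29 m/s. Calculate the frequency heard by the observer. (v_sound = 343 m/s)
f_obs = f·(v + v_o)/(v − v_s) = 1274 Hz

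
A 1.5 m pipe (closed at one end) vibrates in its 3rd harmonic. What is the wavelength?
λₙ = 4L/n = 2 m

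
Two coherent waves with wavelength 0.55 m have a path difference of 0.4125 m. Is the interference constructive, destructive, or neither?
neither (partial) — path difference = 0.75λ, neither a whole number of wavelengths nor an odd multiple of λ/2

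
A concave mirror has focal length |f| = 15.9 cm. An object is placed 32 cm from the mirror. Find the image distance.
f = +15.9 cm (concave); 1/di = 1/f − 1/do → di = 31.6 cm (real image, in front of mirror)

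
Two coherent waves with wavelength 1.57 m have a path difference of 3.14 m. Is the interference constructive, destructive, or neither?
constructive — path difference = 2λ, a whole number of wavelengths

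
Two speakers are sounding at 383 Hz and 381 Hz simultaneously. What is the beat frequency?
2 Hz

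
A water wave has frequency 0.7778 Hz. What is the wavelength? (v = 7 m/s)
λ = v/f = 9 m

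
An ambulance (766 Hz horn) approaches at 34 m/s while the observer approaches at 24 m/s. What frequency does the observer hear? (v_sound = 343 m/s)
f_obs = f·(v + v_o)/(v − v_s) = 909.8 Hz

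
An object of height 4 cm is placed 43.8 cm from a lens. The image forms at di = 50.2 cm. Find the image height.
hi = (-di/do) × ho = -4.584 cm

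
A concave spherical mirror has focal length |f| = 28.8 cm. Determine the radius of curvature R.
R = 2|f| = 57.6 cm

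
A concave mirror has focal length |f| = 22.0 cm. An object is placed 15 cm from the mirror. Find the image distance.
f = +22.0 cm (concave); 1/di = 1/f − 1/do → di = -47.14 cm (virtual image, behind mirror)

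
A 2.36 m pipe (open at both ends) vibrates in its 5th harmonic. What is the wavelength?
λₙ = 2L/n = 0.944 m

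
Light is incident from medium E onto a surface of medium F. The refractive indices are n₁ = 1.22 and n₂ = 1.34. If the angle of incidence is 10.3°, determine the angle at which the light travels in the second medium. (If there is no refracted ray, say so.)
sin θ₂ = (n₁/n₂)·sin θ₁ = 0.1628 → θ₂ = 9.369°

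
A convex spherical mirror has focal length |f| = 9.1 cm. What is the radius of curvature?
R = 2|f| = 18.2 cm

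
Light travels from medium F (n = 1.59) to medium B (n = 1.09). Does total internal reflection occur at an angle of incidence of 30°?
θc = arcsin(n₂/n₁) = 43.28°; 30° < θc, so no — the ray refracts.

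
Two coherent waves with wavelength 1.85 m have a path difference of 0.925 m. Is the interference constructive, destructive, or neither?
destructive — path difference = 0.5λ, an odd multiple of λ/2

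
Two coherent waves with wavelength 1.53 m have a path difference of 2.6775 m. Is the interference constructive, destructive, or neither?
neither (partial) — path difference = 1.75λ, neither a whole number of wavelengths nor an odd multiple of λ/2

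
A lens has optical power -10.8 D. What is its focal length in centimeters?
f = 1/P = -9.259 cm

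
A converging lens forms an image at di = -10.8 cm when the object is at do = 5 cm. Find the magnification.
M = −di/do = 2.16 (upright image)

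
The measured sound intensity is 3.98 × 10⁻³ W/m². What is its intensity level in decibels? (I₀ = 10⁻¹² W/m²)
β = 10·log₁₀(I/I₀) = 96 dB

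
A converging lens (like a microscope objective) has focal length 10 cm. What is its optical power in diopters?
P = 1/f = 10 D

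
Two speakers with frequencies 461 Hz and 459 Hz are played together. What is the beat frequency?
2 Hz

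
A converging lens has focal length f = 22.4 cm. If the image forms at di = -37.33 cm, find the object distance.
1/do = 1/f − 1/di → do = 14 cm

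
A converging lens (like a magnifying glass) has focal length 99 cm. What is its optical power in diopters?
P = 1/f = 1.01 D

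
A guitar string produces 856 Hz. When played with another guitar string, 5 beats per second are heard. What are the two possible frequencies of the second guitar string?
f₂ = 856 ± 5 Hz → 861 Hz or 851 Hz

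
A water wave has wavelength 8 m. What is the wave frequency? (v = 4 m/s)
f = v/λ = 0.5 Hz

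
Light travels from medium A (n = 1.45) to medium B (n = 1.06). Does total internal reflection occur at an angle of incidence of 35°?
θc = arcsin(n₂/n₁) = 46.97°; 35° < θc, so no — the ray refracts.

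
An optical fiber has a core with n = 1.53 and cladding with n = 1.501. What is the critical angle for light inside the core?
θc = arcsin(n_cladding/n_core) = 78.83°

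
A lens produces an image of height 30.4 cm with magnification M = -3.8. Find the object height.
ho = |hi|/|M| = 8 cm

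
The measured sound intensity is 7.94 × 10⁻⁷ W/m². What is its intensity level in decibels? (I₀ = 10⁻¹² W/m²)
β = 10·log₁₀(I/I₀) = 59 dB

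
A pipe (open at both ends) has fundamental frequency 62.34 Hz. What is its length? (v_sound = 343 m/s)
L = v/(2f₁) = 2.751 m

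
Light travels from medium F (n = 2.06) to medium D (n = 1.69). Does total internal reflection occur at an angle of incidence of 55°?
θc = arcsin(n₂/n₁) = 55.12°; 55° < θc, so no — the ray refracts.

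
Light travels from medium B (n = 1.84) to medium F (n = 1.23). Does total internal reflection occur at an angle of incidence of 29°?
θc = arcsin(n₂/n₁) = 41.95°; 29° < θc, so no — the ray refracts.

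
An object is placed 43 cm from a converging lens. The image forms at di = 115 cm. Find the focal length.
1/f = 1/do + 1/di → f = 31.3 cm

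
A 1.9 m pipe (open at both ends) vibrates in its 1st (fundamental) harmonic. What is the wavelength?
λₙ = 2L/n = 3.8 m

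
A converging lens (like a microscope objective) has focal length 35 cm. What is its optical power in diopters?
P = 1/f = 2.857 D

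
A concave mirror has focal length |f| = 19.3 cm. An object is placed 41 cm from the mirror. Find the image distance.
f = +19.3 cm (concave); 1/di = 1/f − 1/do → di = 36.47 cm (real image, in front of mirror)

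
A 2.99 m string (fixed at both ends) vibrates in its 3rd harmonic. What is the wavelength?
λₙ = 2L/n = 1.993 m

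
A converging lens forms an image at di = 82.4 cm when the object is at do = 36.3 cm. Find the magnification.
M = −di/do = -2.27 (inverted image)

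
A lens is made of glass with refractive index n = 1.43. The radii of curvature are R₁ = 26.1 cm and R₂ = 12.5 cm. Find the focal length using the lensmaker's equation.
1/f = (n − 1)(1/R₁ − 1/R₂) → f = -55.79 cm (diverging lens)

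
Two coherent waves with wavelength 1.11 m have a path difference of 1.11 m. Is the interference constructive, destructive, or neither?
constructive — path difference = 1λ, a whole number of wavelengths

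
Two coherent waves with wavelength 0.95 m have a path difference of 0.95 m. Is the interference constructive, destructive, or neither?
constructive — path difference = 1λ, a whole number of wavelengths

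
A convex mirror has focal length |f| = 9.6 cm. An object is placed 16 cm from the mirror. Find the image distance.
f = −9.6 cm (convex); 1/di = 1/f − 1/do → di = -6 cm (virtual image, behind mirror)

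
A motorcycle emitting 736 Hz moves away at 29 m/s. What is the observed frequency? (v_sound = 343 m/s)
f_obs = f·v/(v + v_s) = 678.6 Hz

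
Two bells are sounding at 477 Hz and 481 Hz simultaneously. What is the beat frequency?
4 Hz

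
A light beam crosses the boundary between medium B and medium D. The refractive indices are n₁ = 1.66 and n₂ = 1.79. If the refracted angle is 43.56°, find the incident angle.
sin θ₁ = (n₂/n₁)·sin θ₂ → θ₁ = 47.99°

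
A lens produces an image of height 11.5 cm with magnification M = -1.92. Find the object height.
ho = |hi|/|M| = 5.99 cm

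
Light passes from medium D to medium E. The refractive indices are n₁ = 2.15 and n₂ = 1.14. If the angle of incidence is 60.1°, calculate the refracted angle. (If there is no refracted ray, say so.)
sin θ₂ = (n₁/n₂)·sin θ₁ = 1.635 > 1, so there is no refracted ray — the light undergoes total internal reflection.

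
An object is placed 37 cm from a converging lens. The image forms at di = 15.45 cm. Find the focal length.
1/f = 1/do + 1/di → f = 10.9 cm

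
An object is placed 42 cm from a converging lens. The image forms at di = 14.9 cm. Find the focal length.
1/f = 1/do + 1/di → f = 11 cm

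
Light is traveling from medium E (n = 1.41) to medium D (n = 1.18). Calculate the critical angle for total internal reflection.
θc = arcsin(n₂/n₁) = 56.81°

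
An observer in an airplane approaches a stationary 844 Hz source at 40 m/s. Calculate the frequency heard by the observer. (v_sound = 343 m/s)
f_obs = f·(v + v_o)/v = 942.4 Hz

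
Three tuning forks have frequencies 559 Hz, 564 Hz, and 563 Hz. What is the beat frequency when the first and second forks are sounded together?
5 Hz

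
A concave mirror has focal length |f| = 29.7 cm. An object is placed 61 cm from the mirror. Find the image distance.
f = +29.7 cm (concave); 1/di = 1/f − 1/do → di = 57.88 cm (real image, in front of mirror)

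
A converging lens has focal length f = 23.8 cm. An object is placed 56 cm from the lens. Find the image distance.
1/di = 1/f − 1/do → di = 41.39 cm (real image)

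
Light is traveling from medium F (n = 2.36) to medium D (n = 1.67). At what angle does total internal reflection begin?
θc = arcsin(n₂/n₁) = 45.04°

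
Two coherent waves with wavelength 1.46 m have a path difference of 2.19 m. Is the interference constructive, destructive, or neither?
destructive — path difference = 1.5λ, an odd multiple of λ/2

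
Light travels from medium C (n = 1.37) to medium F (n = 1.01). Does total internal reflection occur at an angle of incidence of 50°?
θc = arcsin(n₂/n₁) = 47.5°; 50° > θc, so yes — total internal reflection.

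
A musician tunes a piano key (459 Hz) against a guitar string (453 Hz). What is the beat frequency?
6 Hz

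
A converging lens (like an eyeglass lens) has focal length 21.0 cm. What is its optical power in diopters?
P = 1/f = 4.762 D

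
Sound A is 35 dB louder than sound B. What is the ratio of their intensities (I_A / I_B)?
I_A/I_B = 10^(Δβ/10) = 3162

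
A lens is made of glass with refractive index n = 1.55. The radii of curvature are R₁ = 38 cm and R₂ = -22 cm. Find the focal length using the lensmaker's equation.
1/f = (n − 1)(1/R₁ − 1/R₂) → f = 25.33 cm (converging lens)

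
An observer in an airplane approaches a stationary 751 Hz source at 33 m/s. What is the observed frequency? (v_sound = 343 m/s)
f_obs = f·(v + v_o)/v = 823.3 Hz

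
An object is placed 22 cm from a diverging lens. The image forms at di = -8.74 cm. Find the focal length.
1/f = 1/do + 1/di → f = -14.5 cm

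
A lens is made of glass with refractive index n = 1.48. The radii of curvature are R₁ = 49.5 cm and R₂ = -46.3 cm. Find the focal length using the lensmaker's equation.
1/f = (n − 1)(1/R₁ − 1/R₂) → f = 49.84 cm (converging lens)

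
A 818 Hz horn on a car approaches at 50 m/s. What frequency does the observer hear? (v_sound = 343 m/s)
f_obs = f·v/(v − v_s) = 957.6 Hz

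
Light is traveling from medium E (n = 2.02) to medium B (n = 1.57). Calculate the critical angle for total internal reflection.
θc = arcsin(n₂/n₁) = 51.01°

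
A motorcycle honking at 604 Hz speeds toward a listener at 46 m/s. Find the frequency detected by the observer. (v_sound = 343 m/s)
f_obs = f·v/(v − v_s) = 697.5 Hz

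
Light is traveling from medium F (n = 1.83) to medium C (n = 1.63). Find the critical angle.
θc = arcsin(n₂/n₁) = 62.96°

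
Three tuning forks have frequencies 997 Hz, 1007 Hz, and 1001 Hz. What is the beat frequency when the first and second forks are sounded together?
10 Hz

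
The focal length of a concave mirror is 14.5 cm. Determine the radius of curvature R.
R = 2|f| = 29 cm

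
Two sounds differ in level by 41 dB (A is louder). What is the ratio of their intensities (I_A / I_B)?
I_A/I_B = 10^(Δβ/10) = 12590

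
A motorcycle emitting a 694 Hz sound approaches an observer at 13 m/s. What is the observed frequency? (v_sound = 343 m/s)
f_obs = f·v/(v − v_s) = 721.3 Hz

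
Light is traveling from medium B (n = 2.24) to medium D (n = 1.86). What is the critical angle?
θc = arcsin(n₂/n₁) = 56.14°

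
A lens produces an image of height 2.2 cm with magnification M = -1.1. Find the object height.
ho = |hi|/|M| = 2 cm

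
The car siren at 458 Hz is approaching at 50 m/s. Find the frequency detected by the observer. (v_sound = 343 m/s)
f_obs = f·v/(v − v_s) = 536.2 Hz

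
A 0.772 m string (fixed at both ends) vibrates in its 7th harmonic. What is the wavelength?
λₙ = 2L/n = 0.2206 m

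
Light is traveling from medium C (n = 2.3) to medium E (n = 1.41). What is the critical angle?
θc = arcsin(n₂/n₁) = 37.81°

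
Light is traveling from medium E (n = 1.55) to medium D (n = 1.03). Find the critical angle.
θc = arcsin(n₂/n₁) = 41.65°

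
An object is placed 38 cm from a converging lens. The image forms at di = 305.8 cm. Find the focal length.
1/f = 1/do + 1/di → f = 33.8 cm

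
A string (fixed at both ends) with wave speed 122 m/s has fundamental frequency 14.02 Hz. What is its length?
L = v/(2f₁) = 4.351 m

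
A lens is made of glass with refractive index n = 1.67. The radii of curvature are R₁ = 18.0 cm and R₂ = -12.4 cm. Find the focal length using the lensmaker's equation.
1/f = (n − 1)(1/R₁ − 1/R₂) → f = 10.96 cm (converging lens)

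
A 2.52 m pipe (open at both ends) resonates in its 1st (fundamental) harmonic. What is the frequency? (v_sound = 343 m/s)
fₙ = nv/(2L) = 68.06 Hz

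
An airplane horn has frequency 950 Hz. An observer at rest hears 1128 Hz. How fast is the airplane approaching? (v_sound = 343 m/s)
v_s = v·(1 − f/f_obs) = 54.13 m/s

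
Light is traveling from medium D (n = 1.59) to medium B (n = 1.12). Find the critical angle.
θc = arcsin(n₂/n₁) = 44.78°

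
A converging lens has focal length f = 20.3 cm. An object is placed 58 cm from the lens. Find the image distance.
1/di = 1/f − 1/do → di = 31.23 cm (real image)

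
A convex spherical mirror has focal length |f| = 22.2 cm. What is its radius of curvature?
R = 2|f| = 44.4 cm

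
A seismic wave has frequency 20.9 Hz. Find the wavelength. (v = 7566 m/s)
λ = v/f = 362 m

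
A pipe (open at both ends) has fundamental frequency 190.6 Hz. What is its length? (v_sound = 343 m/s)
L = v/(2f₁) = 0.8998 m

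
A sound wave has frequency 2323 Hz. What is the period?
T = 1/f = 4.305 × 10⁻⁴ s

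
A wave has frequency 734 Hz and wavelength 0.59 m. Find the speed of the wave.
v = fλ = 433.1 m/s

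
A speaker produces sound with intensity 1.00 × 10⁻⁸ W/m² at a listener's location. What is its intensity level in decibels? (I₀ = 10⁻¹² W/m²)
β = 10·log₁₀(I/I₀) = 40 dB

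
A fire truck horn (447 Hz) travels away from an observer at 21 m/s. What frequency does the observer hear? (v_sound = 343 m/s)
f_obs = f·v/(v + v_s) = 421.2 Hz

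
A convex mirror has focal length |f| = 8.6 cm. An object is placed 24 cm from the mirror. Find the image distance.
f = −8.6 cm (convex); 1/di = 1/f − 1/do → di = -6.331 cm (virtual image, behind mirror)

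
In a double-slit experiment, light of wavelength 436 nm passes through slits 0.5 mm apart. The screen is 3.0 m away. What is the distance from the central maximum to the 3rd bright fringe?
y = mλL/d = 7.848 mm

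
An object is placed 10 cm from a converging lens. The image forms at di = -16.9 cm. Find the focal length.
1/f = 1/do + 1/di → f = 24.49 cm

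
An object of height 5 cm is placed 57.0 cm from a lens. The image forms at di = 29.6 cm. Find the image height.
hi = (-di/do) × ho = -2.596 cm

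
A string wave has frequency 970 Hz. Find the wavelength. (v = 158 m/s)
λ = v/f = 0.1629 m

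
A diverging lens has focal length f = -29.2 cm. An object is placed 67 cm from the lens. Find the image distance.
1/di = 1/f − 1/do → di = -20.34 cm (virtual image)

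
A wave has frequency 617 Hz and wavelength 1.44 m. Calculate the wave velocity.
v = fλ = 888.5 m/s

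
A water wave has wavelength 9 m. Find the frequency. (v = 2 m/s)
f = v/λ = 0.2222 Hz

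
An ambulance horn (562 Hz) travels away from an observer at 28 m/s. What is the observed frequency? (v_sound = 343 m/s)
f_obs = f·v/(v + v_s) = 519.6 Hz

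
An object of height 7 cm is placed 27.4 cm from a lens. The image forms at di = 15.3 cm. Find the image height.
hi = (-di/do) × ho = -3.909 cm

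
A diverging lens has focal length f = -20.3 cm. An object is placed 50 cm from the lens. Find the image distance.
1/di = 1/f − 1/do → di = -14.44 cm (virtual image)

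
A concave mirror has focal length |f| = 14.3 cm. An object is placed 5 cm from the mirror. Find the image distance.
f = +14.3 cm (concave); 1/di = 1/f − 1/do → di = -7.688 cm (virtual image, behind mirror)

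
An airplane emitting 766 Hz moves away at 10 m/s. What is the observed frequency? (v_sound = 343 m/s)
f_obs = f·v/(v + v_s) = 744.3 Hz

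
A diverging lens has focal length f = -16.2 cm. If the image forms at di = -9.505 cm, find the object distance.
1/do = 1/f − 1/di → do = 23 cm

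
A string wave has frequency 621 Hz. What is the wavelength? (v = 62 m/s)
λ = v/f = 0.09984 m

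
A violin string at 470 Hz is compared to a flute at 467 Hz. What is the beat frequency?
3 Hz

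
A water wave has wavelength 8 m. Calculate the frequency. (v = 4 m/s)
f = v/λ = 0.5 Hz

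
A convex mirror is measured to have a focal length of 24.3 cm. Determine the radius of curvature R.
R = 2|f| = 48.6 cm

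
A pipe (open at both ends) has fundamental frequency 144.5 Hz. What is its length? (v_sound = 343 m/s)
L = v/(2f₁) = 1.187 m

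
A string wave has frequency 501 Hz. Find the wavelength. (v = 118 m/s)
λ = v/f = 0.2355 m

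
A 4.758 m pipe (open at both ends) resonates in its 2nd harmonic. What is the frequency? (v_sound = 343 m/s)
fₙ = nv/(2L) = 72.09 Hz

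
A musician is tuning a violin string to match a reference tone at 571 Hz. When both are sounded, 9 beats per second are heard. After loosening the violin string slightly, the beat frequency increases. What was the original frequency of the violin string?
562 Hz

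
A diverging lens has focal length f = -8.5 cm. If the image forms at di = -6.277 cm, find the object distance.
1/do = 1/f − 1/di → do = 24 cm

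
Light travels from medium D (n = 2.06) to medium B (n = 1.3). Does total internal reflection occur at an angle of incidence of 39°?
θc = arcsin(n₂/n₁) = 39.13°; 39° < θc, so no — the ray refracts.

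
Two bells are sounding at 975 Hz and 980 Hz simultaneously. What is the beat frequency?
5 Hz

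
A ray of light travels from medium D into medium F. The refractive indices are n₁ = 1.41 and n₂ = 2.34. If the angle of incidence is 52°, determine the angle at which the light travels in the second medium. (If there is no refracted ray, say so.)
sin θ₂ = (n₁/n₂)·sin θ₁ = 0.4748 → θ₂ = 28.35°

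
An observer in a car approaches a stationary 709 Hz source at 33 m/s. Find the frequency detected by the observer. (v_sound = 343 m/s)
f_obs = f·(v + v_o)/v = 777.2 Hz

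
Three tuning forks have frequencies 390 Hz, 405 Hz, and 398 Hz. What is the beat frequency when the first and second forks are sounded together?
15 Hz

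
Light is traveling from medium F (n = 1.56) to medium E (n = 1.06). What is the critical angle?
θc = arcsin(n₂/n₁) = 42.8°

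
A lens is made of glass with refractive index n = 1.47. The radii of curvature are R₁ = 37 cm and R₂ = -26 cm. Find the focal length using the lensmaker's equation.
1/f = (n − 1)(1/R₁ − 1/R₂) → f = 32.49 cm (converging lens)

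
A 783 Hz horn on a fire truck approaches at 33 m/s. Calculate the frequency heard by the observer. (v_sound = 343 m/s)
f_obs = f·v/(v − v_s) = 866.4 Hz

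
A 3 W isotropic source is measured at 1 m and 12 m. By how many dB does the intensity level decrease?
Δβ = 20·log₁₀(r₂/r₁) = 21.58 dB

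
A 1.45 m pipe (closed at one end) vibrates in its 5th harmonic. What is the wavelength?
λₙ = 4L/n = 1.16 m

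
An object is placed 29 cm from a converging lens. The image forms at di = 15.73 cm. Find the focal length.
1/f = 1/do + 1/di → f = 10.2 cm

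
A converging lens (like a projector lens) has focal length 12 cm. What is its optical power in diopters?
P = 1/f = 8.333 D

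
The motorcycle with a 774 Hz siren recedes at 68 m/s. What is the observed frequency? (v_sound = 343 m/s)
f_obs = f·v/(v + v_s) = 645.9 Hz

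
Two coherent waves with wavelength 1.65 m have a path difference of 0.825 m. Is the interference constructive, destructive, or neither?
destructive — path difference = 0.5λ, an odd multiple of λ/2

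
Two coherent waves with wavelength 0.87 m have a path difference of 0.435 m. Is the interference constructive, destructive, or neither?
destructive — path difference = 0.5λ, an odd multiple of λ/2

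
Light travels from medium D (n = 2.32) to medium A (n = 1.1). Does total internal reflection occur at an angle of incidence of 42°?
θc = arcsin(n₂/n₁) = 28.3°; 42° > θc, so yes — total internal reflection.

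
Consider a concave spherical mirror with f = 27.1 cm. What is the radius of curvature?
R = 2|f| = 54.2 cm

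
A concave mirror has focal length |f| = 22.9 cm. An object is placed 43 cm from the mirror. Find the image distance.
f = +22.9 cm (concave); 1/di = 1/f − 1/do → di = 48.99 cm (real image, in front of mirror)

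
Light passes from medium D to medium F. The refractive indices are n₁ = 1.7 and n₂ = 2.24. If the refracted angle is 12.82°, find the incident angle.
sin θ₁ = (n₂/n₁)·sin θ₂ → θ₁ = 17°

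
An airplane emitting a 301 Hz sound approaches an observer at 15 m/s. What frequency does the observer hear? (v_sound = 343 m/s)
f_obs = f·v/(v − v_s) = 314.8 Hz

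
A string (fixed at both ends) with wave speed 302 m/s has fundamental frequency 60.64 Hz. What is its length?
L = v/(2f₁) = 2.49 m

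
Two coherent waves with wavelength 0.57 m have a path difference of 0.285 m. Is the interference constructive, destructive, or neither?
destructive — path difference = 0.5λ, an odd multiple of λ/2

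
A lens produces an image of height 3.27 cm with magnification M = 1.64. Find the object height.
ho = |hi|/|M| = 1.994 cm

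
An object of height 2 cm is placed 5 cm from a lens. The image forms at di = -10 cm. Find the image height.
hi = (-di/do) × ho = 4 cm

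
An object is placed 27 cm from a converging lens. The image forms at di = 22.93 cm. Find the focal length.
1/f = 1/do + 1/di → f = 12.4 cm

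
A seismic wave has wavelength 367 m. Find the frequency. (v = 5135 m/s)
f = v/λ = 13.99 Hz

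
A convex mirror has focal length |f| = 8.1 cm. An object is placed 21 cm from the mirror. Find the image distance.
f = −8.1 cm (convex); 1/di = 1/f − 1/do → di = -5.845 cm (virtual image, behind mirror)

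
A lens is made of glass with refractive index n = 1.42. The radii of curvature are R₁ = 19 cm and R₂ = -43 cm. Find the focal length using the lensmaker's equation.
1/f = (n − 1)(1/R₁ − 1/R₂) → f = 31.37 cm (converging lens)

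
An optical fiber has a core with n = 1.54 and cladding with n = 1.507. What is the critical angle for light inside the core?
θc = arcsin(n_cladding/n_core) = 78.12°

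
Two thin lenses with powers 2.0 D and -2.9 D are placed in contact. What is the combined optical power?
P_total = P₁ + P₂ = -0.9 D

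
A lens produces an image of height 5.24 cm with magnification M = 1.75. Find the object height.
ho = |hi|/|M| = 2.994 cm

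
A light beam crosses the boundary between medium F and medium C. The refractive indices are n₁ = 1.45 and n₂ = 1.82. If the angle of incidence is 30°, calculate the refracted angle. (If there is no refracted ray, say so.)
sin θ₂ = (n₁/n₂)·sin θ₁ = 0.3984 → θ₂ = 23.48°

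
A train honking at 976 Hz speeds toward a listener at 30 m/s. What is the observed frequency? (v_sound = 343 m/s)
f_obs = f·v/(v − v_s) = 1070 Hz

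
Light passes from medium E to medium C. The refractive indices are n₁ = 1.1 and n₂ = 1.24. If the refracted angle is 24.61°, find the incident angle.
sin θ₁ = (n₂/n₁)·sin θ₂ → θ₁ = 28°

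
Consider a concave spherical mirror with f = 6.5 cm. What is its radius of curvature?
R = 2|f| = 13 cm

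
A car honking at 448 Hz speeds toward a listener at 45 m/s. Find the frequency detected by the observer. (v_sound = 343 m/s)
f_obs = f·v/(v − v_s) = 515.7 Hz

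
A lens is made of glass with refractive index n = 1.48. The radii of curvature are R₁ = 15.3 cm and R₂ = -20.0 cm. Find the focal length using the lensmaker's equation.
1/f = (n − 1)(1/R₁ − 1/R₂) → f = 18.06 cm (converging lens)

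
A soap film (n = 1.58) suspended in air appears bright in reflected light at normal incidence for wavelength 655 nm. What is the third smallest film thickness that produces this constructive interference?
2nt = (m − ½)λ with m = 3 → t = (m − ½)λ/(2n) = 518.2 nm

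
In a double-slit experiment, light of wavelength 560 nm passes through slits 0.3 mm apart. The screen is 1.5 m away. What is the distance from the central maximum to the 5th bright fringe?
y = mλL/d = 14 mm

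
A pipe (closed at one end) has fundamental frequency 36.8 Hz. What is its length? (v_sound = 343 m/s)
L = v/(4f₁) = 2.33 m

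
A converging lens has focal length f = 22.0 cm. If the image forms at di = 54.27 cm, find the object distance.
1/do = 1/f − 1/di → do = 37 cm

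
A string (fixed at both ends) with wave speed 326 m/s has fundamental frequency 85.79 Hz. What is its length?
L = v/(2f₁) = 1.9 m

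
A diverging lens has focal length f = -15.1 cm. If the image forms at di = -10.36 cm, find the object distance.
1/do = 1/f − 1/di → do = 33 cm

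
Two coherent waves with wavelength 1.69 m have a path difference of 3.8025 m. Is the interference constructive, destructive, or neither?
neither (partial) — path difference = 2.25λ, neither a whole number of wavelengths nor an odd multiple of λ/2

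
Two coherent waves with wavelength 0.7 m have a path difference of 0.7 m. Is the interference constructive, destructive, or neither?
constructive — path difference = 1λ, a whole number of wavelengths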